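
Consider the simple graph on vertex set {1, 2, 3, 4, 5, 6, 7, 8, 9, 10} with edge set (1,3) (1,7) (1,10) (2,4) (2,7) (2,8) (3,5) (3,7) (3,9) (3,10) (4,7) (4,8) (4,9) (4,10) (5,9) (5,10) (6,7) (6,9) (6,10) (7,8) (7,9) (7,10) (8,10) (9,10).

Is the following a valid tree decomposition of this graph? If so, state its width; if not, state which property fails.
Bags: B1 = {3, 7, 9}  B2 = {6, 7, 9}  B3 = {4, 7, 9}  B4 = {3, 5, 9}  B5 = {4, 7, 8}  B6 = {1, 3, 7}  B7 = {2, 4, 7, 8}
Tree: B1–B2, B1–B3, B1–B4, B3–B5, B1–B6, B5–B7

No — vertex 10 appears in no bag.

A tree decomposition must satisfy three properties: every vertex lies in some bag; for every edge, both endpoints lie together in some bag; and for every vertex, the bags containing it form a connected subtree. Here vertex 10 appears in no bag, so the decomposition is invalid.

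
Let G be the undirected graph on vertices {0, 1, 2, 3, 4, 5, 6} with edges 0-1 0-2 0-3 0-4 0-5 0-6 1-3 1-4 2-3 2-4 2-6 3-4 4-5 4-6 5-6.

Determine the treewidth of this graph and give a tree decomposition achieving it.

Treewidth 3.
One optimal decomposition is:
Bags: B1 = {0, 4, 5, 6}  B2 = {0, 2, 4, 6}  B3 = {0, 2, 3, 4}  B4 = {0, 1, 3, 4}
Tree: B1–B2, B2–B3, B3–B4

Every bag has size at most 4, so the width is 4 − 1 = 3 and tw(G) ≤ 3. Conversely, {0, 1, 3, 4} is a clique of size 4, and the vertices of any clique must share a bag in every tree decomposition; so some bag has ≥ 4 vertices and tw(G) ≥ 3. Hence tw(G) = 3 exactly.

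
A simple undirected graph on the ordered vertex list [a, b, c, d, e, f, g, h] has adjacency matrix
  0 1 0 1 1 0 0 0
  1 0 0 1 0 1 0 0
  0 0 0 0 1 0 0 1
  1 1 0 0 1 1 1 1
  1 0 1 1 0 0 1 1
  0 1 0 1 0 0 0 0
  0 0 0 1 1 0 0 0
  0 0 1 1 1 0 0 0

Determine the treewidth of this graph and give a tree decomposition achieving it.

Each bag holds 3 vertices, so the decomposition has width 2, which upper-bounds the treewidth. On the other hand G contains the 3-clique {d, e, g}. A clique must lie in a single bag of any decomposition, so no decomposition can have width below 2. Therefore the treewidth is 2.

Treewidth 2.
One optimal decomposition is:
Bags: B1 = {a, b, d}  B2 = {a, d, e}  B3 = {d, e, h}  B4 = {d, e, g}  B5 = {b, d, f}  B6 = {c, e, h}
Tree: B1–B2, B2–B3, B3–B4, B1–B5, B3–B6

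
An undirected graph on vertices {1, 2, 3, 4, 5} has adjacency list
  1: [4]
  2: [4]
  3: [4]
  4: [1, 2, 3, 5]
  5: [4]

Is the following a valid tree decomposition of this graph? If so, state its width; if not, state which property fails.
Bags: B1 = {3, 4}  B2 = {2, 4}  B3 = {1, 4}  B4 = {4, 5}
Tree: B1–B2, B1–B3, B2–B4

Checking the three conditions: (i) the bags cover all of {1, 2, 3, 4, 5}; (ii) for each edge, some bag contains both endpoints; (iii) the bags containing any fixed vertex form a subtree. All hold, so the decomposition is valid with width 2 − 1 = 1.

Yes; width 1.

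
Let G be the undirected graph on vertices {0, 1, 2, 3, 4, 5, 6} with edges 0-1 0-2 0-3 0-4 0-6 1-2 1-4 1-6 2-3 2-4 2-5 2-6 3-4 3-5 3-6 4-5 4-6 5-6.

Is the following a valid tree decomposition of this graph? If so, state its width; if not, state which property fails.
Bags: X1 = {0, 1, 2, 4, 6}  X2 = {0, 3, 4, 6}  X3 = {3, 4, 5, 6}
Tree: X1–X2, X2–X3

No — edge (2,3) lies in no bag.

A tree decomposition must satisfy three properties: every vertex lies in some bag; for every edge, both endpoints lie together in some bag; and for every vertex, the bags containing it form a connected subtree. Here edge (2,3) lies in no bag, so the decomposition is invalid.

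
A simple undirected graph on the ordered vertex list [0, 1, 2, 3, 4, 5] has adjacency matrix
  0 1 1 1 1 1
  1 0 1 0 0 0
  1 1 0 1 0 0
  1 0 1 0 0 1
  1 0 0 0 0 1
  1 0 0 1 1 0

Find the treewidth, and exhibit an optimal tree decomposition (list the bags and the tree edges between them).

Every bag has size at most 3, so the width is 3 − 1 = 2 and tw(G) ≤ 2. For the lower bound, the 3 vertices {0, 1, 2} are pairwise adjacent, and any tree decomposition puts a clique entirely inside one bag — forcing width ≥ 2. Hence tw(G) = 2 exactly.

Treewidth 2.
One optimal decomposition is:
Bags: B1 = {0, 3, 5}  B2 = {0, 2, 3}  B3 = {0, 4, 5}  B4 = {0, 1, 2}
Tree: B1–B2, B1–B3, B2–B4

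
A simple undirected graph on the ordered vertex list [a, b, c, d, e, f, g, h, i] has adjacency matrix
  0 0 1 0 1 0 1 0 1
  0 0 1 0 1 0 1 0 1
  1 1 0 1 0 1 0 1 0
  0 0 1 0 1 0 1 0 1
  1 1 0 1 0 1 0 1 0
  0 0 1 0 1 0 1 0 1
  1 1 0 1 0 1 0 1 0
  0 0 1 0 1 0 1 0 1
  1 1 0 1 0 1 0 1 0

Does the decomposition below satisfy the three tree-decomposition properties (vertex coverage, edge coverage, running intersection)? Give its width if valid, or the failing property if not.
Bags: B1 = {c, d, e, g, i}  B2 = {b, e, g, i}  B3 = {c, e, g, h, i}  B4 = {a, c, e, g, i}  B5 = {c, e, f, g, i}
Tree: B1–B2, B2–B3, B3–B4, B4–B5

No — edge (c,b) lies in no bag.

A tree decomposition must satisfy three properties: every vertex lies in some bag; for every edge, both endpoints lie together in some bag; and for every vertex, the bags containing it form a connected subtree. Here edge (c,b) lies in no bag, so the decomposition is invalid.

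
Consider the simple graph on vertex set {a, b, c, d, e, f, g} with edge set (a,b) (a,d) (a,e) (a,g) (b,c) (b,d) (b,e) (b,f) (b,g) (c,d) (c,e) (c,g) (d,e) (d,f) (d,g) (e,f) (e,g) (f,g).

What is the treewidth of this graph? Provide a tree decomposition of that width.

Treewidth 4.
One optimal decomposition is:
Bags: B1 = {a, b, d, e, g}  B2 = {b, d, e, f, g}  B3 = {b, c, d, e, g}
Tree: B1–B2, B1–B3

Every bag has size at most 5, so the width is 5 − 1 = 4 and tw(G) ≤ 4. On the other hand G contains the 5-clique {a, b, d, e, g}. A clique must lie in a single bag of any decomposition, so no decomposition can have width below 4. Therefore the treewidth is 4.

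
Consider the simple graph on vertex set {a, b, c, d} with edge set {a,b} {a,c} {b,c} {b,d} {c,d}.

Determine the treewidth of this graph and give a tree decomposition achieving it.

Each bag holds 3 vertices, so the decomposition has width 2, which upper-bounds the treewidth. For the lower bound, the 3 vertices {b, c, d} are pairwise adjacent, and any tree decomposition puts a clique entirely inside one bag — forcing width ≥ 2. Combining the bounds, tw(G) = 2.

Treewidth 2.
One optimal decomposition is:
Bags: B1 = {b, c, d}  B2 = {a, b, c}
Tree: B1–B2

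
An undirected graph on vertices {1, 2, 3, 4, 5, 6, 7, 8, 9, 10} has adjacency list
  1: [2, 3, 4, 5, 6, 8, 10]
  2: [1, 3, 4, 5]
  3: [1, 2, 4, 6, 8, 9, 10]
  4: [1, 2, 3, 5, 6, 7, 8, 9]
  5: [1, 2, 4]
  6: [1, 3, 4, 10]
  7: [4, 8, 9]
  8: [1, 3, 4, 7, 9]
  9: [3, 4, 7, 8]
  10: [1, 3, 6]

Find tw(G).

3

A width-3 tree decomposition is:
Bags: B1 = {1, 3, 4, 8}  B2 = {3, 4, 8, 9}  B3 = {1, 2, 3, 4}  B4 = {1, 2, 4, 5}  B5 = {4, 7, 8, 9}  B6 = {1, 3, 4, 6}  B7 = {1, 3, 6, 10}
Tree: B1–B2, B1–B3, B3–B4, B2–B5, B1–B6, B6–B7
Every bag has size at most 4, so the width is 4 − 1 = 3 and tw(G) ≤ 3. On the other hand G contains the 4-clique {1, 3, 6, 10}. A clique must lie in a single bag of any decomposition, so no decomposition can have width below 3. Hence tw(G) = 3 exactly.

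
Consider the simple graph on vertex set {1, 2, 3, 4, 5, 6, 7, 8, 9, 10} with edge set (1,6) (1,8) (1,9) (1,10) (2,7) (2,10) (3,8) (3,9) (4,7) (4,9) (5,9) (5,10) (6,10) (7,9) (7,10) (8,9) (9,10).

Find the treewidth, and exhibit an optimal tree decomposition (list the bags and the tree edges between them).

Treewidth 2.
Bags: B1 = {4, 7, 9}  B2 = {7, 9, 10}  B3 = {1, 9, 10}  B4 = {2, 7, 10}  B5 = {1, 6, 10}  B6 = {1, 8, 9}  B7 = {3, 8, 9}  B8 = {5, 9, 10}
Tree: B1–B2, B2–B3, B2–B4, B3–B5, B3–B6, B6–B7, B2–B8

Each bag holds 3 vertices, so the decomposition has width 2, which upper-bounds the treewidth. For the lower bound, the 3 vertices {1, 8, 9} are pairwise adjacent, and any tree decomposition puts a clique entirely inside one bag — forcing width ≥ 2. Hence tw(G) = 2 exactly.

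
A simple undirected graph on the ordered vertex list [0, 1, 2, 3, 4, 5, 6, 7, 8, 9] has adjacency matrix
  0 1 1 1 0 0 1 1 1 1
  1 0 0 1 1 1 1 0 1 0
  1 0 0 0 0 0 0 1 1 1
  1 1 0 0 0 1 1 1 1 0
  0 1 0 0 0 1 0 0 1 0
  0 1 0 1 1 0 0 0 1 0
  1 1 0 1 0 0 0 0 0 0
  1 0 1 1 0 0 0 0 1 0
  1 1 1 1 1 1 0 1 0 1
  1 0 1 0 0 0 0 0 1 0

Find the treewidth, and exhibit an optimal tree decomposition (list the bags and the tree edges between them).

The largest bag has 4 vertices, giving width 3; this decomposition certifies tw(G) ≤ 3. Conversely, {0, 1, 3, 8} is a clique of size 4, and the vertices of any clique must share a bag in every tree decomposition; so some bag has ≥ 4 vertices and tw(G) ≥ 3. Hence tw(G) = 3 exactly.

Treewidth 3.
Bags: B1 = {0, 1, 3, 8}  B2 = {1, 3, 5, 8}  B3 = {1, 4, 5, 8}  B4 = {0, 3, 7, 8}  B5 = {0, 2, 7, 8}  B6 = {0, 1, 3, 6}  B7 = {0, 2, 8, 9}
Tree: B1–B2, B2–B3, B1–B4, B4–B5, B1–B6, B5–B7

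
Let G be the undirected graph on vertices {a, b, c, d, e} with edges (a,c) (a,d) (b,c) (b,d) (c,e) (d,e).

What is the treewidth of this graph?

A width-2 tree decomposition is:
Bags: B1 = {c, d, e}  B2 = {a, c, d}  B3 = {b, c, d}
Tree: B1–B2, B2–B3
The largest bag has 3 vertices, giving width 2; this decomposition certifies tw(G) ≤ 2. For the lower bound, G contains the cycle d–e–c–a–d, so G is not a forest; only forests have treewidth ≤ 1, hence tw(G) ≥ 2. Therefore the treewidth is 2.

2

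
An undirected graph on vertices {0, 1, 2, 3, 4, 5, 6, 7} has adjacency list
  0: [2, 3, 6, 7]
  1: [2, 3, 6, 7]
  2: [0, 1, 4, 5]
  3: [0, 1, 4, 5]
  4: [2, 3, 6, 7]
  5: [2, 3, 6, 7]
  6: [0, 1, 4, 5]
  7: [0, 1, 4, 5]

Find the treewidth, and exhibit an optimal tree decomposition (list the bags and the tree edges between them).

Each bag holds 5 vertices, so the decomposition has width 4, which upper-bounds the treewidth. For the lower bound: the 5 vertex sets {2,5}, {0,6}, {1,3}, {7}, {4} are disjoint, each induces a connected subgraph, and every pair is joined by at least one edge of G. Contracting each set to a single vertex therefore yields K_{5} as a minor, and since treewidth is minor-monotone, tw(G) ≥ tw(K_{5}) = 4. Combining the bounds, tw(G) = 4.

Treewidth 4.
One such decomposition:
Bags: B1 = {2, 3, 5, 6, 7}  B2 = {0, 2, 3, 6, 7}  B3 = {1, 2, 3, 6, 7}  B4 = {2, 3, 4, 6, 7}
Tree: B1–B2, B2–B3, B3–B4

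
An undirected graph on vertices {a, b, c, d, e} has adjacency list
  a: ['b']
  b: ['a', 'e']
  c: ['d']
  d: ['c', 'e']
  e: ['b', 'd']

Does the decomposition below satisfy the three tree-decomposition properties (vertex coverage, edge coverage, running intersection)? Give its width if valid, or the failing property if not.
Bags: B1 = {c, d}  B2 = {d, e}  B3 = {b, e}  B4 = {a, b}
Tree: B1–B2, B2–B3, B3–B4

Checking the three conditions: (i) the bags cover all of {a, b, c, d, e}; (ii) for each edge, some bag contains both endpoints; (iii) the bags containing any fixed vertex form a subtree. All hold, so the decomposition is valid with width 2 − 1 = 1.

Yes; width 1.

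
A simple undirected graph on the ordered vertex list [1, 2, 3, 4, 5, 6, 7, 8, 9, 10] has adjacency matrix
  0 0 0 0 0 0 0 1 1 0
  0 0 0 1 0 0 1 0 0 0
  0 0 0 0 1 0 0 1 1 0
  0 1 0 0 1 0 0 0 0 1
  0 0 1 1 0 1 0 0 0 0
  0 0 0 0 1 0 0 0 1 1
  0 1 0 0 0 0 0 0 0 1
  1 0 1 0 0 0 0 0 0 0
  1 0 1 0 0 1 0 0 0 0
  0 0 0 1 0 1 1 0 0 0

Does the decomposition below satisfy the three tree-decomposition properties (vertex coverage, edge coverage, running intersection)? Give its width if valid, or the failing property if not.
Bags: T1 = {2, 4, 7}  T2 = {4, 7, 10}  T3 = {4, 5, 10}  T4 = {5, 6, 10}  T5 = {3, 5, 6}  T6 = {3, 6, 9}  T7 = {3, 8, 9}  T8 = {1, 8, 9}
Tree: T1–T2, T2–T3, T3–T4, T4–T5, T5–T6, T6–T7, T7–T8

Checking the three conditions: (i) the bags cover all of {1, 2, 3, 4, 5, 6, 7, 8, 9, 10}; (ii) for each edge, some bag contains both endpoints; (iii) the bags containing any fixed vertex form a subtree. All hold, so the decomposition is valid with width 3 − 1 = 2.

Yes; width 2.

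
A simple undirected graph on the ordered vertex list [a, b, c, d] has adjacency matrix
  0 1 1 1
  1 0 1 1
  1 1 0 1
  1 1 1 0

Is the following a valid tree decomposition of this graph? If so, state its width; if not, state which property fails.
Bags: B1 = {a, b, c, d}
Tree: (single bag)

Checking the three conditions: (i) the bags cover all of {a, b, c, d}; (ii) for each edge, some bag contains both endpoints; (iii) the bags containing any fixed vertex form a subtree. All hold, so the decomposition is valid with width 4 − 1 = 3.

Yes; width 3.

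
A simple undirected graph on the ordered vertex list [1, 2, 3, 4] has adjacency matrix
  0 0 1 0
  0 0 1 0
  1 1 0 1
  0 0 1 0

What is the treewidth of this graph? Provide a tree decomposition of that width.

Treewidth 1.
Bags: B1 = {2, 3}  B2 = {3, 4}  B3 = {1, 3}
Tree: B1–B2, B2–B3

Each bag holds 2 vertices, so the decomposition has width 1, which upper-bounds the treewidth. Since G has at least one edge (e.g. 3–2), it is not an edgeless graph, so tw(G) ≥ 1. The upper and lower bounds meet at 1, so that is the treewidth.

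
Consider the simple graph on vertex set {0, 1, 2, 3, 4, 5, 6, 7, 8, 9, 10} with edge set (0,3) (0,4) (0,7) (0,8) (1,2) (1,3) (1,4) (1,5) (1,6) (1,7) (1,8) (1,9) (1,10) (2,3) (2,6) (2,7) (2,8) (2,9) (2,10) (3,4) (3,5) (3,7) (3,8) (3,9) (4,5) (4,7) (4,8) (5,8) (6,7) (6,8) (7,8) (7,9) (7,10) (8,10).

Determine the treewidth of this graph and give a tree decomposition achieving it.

Treewidth 4.
One optimal decomposition is:
Bags: B1 = {1, 2, 6, 7, 8}  B2 = {1, 2, 3, 7, 8}  B3 = {1, 3, 4, 7, 8}  B4 = {0, 3, 4, 7, 8}  B5 = {1, 2, 3, 7, 9}  B6 = {1, 3, 4, 5, 8}  B7 = {1, 2, 7, 8, 10}
Tree: B1–B2, B2–B3, B3–B4, B2–B5, B3–B6, B1–B7

Every bag has size at most 5, so the width is 5 − 1 = 4 and tw(G) ≤ 4. On the other hand G contains the 5-clique {0, 3, 4, 7, 8}. A clique must lie in a single bag of any decomposition, so no decomposition can have width below 4. The upper and lower bounds meet at 4, so that is the treewidth.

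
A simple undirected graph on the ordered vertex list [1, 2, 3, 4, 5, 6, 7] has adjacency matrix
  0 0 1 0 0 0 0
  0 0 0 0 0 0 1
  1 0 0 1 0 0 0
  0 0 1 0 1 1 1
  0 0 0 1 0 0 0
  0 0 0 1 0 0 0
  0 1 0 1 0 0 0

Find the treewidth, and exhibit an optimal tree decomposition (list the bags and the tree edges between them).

Each bag holds 2 vertices, so the decomposition has width 1, which upper-bounds the treewidth. Any graph with an edge has treewidth ≥ 1, and G has the edge 4–5. Combining the bounds, tw(G) = 1.

Treewidth 1.
One optimal decomposition is:
Bags: B1 = {4, 5}  B2 = {3, 4}  B3 = {4, 6}  B4 = {1, 3}  B5 = {4, 7}  B6 = {2, 7}
Tree: B1–B2, B1–B3, B2–B4, B3–B5, B5–B6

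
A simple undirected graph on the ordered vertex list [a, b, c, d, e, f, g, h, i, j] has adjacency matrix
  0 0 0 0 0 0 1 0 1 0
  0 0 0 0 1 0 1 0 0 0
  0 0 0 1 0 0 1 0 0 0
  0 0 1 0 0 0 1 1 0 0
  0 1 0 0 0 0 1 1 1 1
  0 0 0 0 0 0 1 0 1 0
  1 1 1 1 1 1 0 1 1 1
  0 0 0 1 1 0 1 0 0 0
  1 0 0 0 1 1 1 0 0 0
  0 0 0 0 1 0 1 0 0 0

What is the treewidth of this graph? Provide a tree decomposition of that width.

Every bag has size at most 3, so the width is 3 − 1 = 2 and tw(G) ≤ 2. Conversely, {d, g, h} is a clique of size 3, and the vertices of any clique must share a bag in every tree decomposition; so some bag has ≥ 3 vertices and tw(G) ≥ 2. Therefore the treewidth is 2.

Treewidth 2.
One optimal decomposition is:
Bags: B1 = {e, g, h}  B2 = {e, g, i}  B3 = {a, g, i}  B4 = {d, g, h}  B5 = {e, g, j}  B6 = {c, d, g}  B7 = {b, e, g}  B8 = {f, g, i}
Tree: B1–B2, B2–B3, B1–B4, B2–B5, B4–B6, B1–B7, B3–B8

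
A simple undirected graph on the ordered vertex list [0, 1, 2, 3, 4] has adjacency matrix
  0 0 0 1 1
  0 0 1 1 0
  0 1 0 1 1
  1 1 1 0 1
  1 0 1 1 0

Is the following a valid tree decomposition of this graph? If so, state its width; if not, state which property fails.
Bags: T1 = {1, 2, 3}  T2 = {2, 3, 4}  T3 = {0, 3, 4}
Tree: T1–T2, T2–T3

Yes; width 2.

Every vertex of G appears in some bag (union = {0, 1, 2, 3, 4}); every edge is covered by a bag; and for each vertex v the set of bags containing v is connected in the bag tree. The decomposition is therefore valid. The largest bag has 3 vertices, so the width is 2.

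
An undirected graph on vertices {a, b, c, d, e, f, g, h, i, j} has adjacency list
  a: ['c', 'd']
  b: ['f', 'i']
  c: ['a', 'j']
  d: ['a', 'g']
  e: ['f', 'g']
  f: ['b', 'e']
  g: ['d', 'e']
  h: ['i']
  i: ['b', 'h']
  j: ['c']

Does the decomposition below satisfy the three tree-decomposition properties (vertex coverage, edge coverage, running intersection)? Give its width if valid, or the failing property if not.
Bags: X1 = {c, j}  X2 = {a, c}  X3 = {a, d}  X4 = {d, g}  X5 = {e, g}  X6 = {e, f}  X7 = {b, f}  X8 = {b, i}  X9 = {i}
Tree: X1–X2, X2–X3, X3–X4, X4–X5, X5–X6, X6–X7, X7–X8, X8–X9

No — vertex h appears in no bag.

A tree decomposition must satisfy three properties: every vertex lies in some bag; for every edge, both endpoints lie together in some bag; and for every vertex, the bags containing it form a connected subtree. Here vertex h appears in no bag, so the decomposition is invalid.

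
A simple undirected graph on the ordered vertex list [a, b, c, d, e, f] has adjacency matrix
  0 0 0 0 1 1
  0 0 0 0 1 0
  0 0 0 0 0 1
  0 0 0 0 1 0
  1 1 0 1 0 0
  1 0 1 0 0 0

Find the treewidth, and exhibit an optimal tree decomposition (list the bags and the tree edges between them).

Treewidth 1.
One optimal decomposition is:
Bags: B1 = {a, e}  B2 = {d, e}  B3 = {a, f}  B4 = {b, e}  B5 = {c, f}
Tree: B1–B2, B1–B3, B2–B4, B3–B5

Each bag holds 2 vertices, so the decomposition has width 1, which upper-bounds the treewidth. Since G has at least one edge (e.g. a–e), it is not an edgeless graph, so tw(G) ≥ 1. Therefore the treewidth is 1.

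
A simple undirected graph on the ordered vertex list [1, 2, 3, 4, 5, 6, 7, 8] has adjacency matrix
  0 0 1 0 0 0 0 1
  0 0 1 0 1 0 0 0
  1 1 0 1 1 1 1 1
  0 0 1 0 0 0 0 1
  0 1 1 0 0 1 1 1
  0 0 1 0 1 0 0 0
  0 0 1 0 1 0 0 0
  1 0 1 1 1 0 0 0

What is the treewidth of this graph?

2

A width-2 tree decomposition is:
Bags: B1 = {3, 5, 7}  B2 = {3, 5, 6}  B3 = {3, 5, 8}  B4 = {3, 4, 8}  B5 = {2, 3, 5}  B6 = {1, 3, 8}
Tree: B1–B2, B2–B3, B3–B4, B2–B5, B3–B6
The largest bag has 3 vertices, giving width 2; this decomposition certifies tw(G) ≤ 2. On the other hand G contains the 3-clique {1, 3, 8}. A clique must lie in a single bag of any decomposition, so no decomposition can have width below 2. Hence tw(G) = 2 exactly.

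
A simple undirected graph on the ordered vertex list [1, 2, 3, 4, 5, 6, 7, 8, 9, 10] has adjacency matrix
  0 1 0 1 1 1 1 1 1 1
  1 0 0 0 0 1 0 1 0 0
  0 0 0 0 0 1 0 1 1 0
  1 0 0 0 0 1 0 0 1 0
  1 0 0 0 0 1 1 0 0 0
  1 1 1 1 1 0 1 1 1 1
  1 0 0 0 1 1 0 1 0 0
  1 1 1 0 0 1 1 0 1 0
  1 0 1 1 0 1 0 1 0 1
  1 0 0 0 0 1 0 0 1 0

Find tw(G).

3

A width-3 tree decomposition is:
Bags: B1 = {1, 6, 8, 9}  B2 = {1, 2, 6, 8}  B3 = {3, 6, 8, 9}  B4 = {1, 6, 9, 10}  B5 = {1, 6, 7, 8}  B6 = {1, 5, 6, 7}  B7 = {1, 4, 6, 9}
Tree: B1–B2, B1–B3, B1–B4, B2–B5, B5–B6, B4–B7
Each bag holds 4 vertices, so the decomposition has width 3, which upper-bounds the treewidth. For the lower bound, the 4 vertices {1, 6, 8, 9} are pairwise adjacent, and any tree decomposition puts a clique entirely inside one bag — forcing width ≥ 3. Hence tw(G) = 3 exactly.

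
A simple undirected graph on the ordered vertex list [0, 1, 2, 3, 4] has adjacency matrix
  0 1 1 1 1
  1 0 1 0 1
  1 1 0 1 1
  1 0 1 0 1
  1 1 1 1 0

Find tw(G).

3

A width-3 tree decomposition is:
Bags: B1 = {0, 2, 3, 4}  B2 = {0, 1, 2, 4}
Tree: B1–B2
Every bag has size at most 4, so the width is 4 − 1 = 3 and tw(G) ≤ 3. Conversely, {0, 1, 2, 4} is a clique of size 4, and the vertices of any clique must share a bag in every tree decomposition; so some bag has ≥ 4 vertices and tw(G) ≥ 3. Therefore the treewidth is 3.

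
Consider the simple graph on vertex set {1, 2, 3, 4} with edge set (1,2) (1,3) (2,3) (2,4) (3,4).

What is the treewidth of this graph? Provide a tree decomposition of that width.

Treewidth 2.
One such decomposition:
Bags: B1 = {1, 2, 3}  B2 = {2, 3, 4}
Tree: B1–B2

Every bag has size at most 3, so the width is 3 − 1 = 2 and tw(G) ≤ 2. For the lower bound, the 3 vertices {1, 2, 3} are pairwise adjacent, and any tree decomposition puts a clique entirely inside one bag — forcing width ≥ 2. Hence tw(G) = 2 exactly.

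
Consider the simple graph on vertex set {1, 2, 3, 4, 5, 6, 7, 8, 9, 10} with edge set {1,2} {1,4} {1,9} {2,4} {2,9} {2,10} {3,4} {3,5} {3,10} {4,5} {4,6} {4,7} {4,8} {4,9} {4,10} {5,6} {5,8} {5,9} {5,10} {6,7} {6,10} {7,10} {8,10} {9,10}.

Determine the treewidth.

A width-3 tree decomposition is:
Bags: B1 = {4, 5, 9, 10}  B2 = {4, 5, 6, 10}  B3 = {4, 6, 7, 10}  B4 = {4, 5, 8, 10}  B5 = {3, 4, 5, 10}  B6 = {2, 4, 9, 10}  B7 = {1, 2, 4, 9}
Tree: B1–B2, B2–B3, B1–B4, B4–B5, B1–B6, B6–B7
Every bag has size at most 4, so the width is 4 − 1 = 3 and tw(G) ≤ 3. On the other hand G contains the 4-clique {1, 2, 4, 9}. A clique must lie in a single bag of any decomposition, so no decomposition can have width below 3. The upper and lower bounds meet at 3, so that is the treewidth.

3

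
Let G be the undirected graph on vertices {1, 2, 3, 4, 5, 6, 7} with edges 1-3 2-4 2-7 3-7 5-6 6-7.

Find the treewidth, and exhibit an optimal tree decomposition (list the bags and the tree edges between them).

Every bag has size at most 2, so the width is 2 − 1 = 1 and tw(G) ≤ 1. Since G has at least one edge (e.g. 2–7), it is not an edgeless graph, so tw(G) ≥ 1. Therefore the treewidth is 1.

Treewidth 1.
One optimal decomposition is:
Bags: B1 = {2, 7}  B2 = {2, 4}  B3 = {3, 7}  B4 = {6, 7}  B5 = {1, 3}  B6 = {5, 6}
Tree: B1–B2, B1–B3, B1–B4, B3–B5, B4–B6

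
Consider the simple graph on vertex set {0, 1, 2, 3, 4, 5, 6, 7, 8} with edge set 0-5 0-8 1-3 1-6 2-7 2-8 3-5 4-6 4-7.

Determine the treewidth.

A width-2 tree decomposition is:
Bags: B1 = {2, 4, 7}  B2 = {2, 4, 8}  B3 = {0, 4, 8}  B4 = {0, 4, 5}  B5 = {3, 4, 5}  B6 = {1, 3, 4}  B7 = {1, 4, 6}
Tree: B1–B2, B2–B3, B3–B4, B4–B5, B5–B6, B6–B7
The largest bag has 3 vertices, giving width 2; this decomposition certifies tw(G) ≤ 2. For the lower bound, G contains the cycle 4–7–2–8–0–5–3–1–6–4, so G is not a forest; only forests have treewidth ≤ 1, hence tw(G) ≥ 2. Hence tw(G) = 2 exactly.

2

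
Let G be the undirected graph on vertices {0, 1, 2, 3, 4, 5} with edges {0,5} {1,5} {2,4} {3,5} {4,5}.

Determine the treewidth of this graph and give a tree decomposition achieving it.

Treewidth 1.
One optimal decomposition is:
Bags: B1 = {2, 4}  B2 = {4, 5}  B3 = {3, 5}  B4 = {0, 5}  B5 = {1, 5}
Tree: B1–B2, B2–B3, B3–B4, B3–B5

Each bag holds 2 vertices, so the decomposition has width 1, which upper-bounds the treewidth. G has an edge, so its treewidth is at least 1. The upper and lower bounds meet at 1, so that is the treewidth.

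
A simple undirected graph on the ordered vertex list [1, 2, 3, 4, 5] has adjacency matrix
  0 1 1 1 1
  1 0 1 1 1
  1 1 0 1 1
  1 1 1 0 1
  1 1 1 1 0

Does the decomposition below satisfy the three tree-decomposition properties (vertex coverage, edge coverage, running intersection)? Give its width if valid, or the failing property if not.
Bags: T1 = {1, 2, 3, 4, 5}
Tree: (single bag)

Every vertex of G appears in some bag (union = {1, 2, 3, 4, 5}); every edge is covered by a bag; and for each vertex v the set of bags containing v is connected in the bag tree. The decomposition is therefore valid. The largest bag has 5 vertices, so the width is 4.

Yes; width 4.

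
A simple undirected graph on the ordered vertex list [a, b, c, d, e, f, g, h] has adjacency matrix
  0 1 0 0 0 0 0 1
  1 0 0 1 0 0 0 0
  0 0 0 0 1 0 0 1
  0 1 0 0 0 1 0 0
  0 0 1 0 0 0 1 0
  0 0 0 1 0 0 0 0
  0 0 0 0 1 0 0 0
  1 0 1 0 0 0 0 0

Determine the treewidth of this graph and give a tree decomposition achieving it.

Treewidth 1.
One such decomposition:
Bags: B1 = {d, f}  B2 = {b, d}  B3 = {a, b}  B4 = {a, h}  B5 = {c, h}  B6 = {c, e}  B7 = {e, g}
Tree: B1–B2, B2–B3, B3–B4, B4–B5, B5–B6, B6–B7

Every bag has size at most 2, so the width is 2 − 1 = 1 and tw(G) ≤ 1. G has an edge, so its treewidth is at least 1. The upper and lower bounds meet at 1, so that is the treewidth.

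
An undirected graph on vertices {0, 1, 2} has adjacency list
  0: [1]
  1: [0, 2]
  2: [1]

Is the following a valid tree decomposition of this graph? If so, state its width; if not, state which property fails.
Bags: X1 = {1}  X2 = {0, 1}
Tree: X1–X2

No — vertex 2 appears in no bag.

A tree decomposition must satisfy three properties: every vertex lies in some bag; for every edge, both endpoints lie together in some bag; and for every vertex, the bags containing it form a connected subtree. Here vertex 2 appears in no bag, so the decomposition is invalid.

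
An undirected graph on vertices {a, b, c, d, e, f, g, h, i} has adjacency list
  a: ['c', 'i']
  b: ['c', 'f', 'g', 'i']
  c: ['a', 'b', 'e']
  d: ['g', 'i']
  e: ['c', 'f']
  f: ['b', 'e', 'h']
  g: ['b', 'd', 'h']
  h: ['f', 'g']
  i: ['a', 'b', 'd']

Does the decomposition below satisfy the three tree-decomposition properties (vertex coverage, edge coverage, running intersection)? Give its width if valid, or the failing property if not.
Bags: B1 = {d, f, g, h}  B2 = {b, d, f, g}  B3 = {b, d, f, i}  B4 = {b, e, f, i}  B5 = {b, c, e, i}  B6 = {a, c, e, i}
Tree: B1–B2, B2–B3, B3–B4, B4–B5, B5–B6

Yes; width 3.

Every vertex of G appears in some bag (union = {a, b, c, d, e, f, g, h, i}); every edge is covered by a bag; and for each vertex v the set of bags containing v is connected in the bag tree. The decomposition is therefore valid. The largest bag has 4 vertices, so the width is 3.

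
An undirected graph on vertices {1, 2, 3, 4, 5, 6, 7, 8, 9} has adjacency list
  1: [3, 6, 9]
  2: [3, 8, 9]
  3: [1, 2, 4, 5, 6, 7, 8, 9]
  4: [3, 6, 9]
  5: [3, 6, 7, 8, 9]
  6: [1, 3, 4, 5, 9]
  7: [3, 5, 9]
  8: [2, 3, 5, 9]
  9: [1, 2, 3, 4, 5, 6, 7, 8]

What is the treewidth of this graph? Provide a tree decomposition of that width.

Every bag has size at most 4, so the width is 4 − 1 = 3 and tw(G) ≤ 3. On the other hand G contains the 4-clique {1, 3, 6, 9}. A clique must lie in a single bag of any decomposition, so no decomposition can have width below 3. Therefore the treewidth is 3.

Treewidth 3.
One optimal decomposition is:
Bags: B1 = {3, 5, 6, 9}  B2 = {3, 5, 7, 9}  B3 = {3, 5, 8, 9}  B4 = {3, 4, 6, 9}  B5 = {2, 3, 8, 9}  B6 = {1, 3, 6, 9}
Tree: B1–B2, B1–B3, B1–B4, B3–B5, B4–B6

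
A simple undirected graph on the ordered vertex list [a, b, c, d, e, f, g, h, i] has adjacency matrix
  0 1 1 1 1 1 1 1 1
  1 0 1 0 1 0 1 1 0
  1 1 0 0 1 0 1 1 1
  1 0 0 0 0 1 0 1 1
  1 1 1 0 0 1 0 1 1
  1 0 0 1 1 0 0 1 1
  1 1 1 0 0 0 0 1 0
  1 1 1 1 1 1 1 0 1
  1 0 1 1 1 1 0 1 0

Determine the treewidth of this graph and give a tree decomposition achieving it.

Treewidth 4.
One optimal decomposition is:
Bags: B1 = {a, e, f, h, i}  B2 = {a, d, f, h, i}  B3 = {a, c, e, h, i}  B4 = {a, b, c, e, h}  B5 = {a, b, c, g, h}
Tree: B1–B2, B1–B3, B3–B4, B4–B5

The largest bag has 5 vertices, giving width 4; this decomposition certifies tw(G) ≤ 4. Conversely, {a, b, c, g, h} is a clique of size 5, and the vertices of any clique must share a bag in every tree decomposition; so some bag has ≥ 5 vertices and tw(G) ≥ 4. Hence tw(G) = 4 exactly.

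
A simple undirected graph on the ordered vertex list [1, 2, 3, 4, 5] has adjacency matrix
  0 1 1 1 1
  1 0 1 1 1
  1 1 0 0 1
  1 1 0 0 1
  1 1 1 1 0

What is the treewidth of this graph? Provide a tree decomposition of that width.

Each bag holds 4 vertices, so the decomposition has width 3, which upper-bounds the treewidth. On the other hand G contains the 4-clique {1, 2, 3, 5}. A clique must lie in a single bag of any decomposition, so no decomposition can have width below 3. Hence tw(G) = 3 exactly.

Treewidth 3.
One optimal decomposition is:
Bags: B1 = {1, 2, 4, 5}  B2 = {1, 2, 3, 5}
Tree: B1–B2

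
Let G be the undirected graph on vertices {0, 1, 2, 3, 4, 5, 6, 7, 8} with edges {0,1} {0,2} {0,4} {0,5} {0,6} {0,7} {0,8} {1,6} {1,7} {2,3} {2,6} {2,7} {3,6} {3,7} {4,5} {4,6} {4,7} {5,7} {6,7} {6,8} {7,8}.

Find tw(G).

3

A width-3 tree decomposition is:
Bags: B1 = {0, 4, 6, 7}  B2 = {0, 6, 7, 8}  B3 = {0, 2, 6, 7}  B4 = {0, 4, 5, 7}  B5 = {0, 1, 6, 7}  B6 = {2, 3, 6, 7}
Tree: B1–B2, B1–B3, B1–B4, B2–B5, B3–B6
Each bag holds 4 vertices, so the decomposition has width 3, which upper-bounds the treewidth. For the lower bound, the 4 vertices {0, 4, 5, 7} are pairwise adjacent, and any tree decomposition puts a clique entirely inside one bag — forcing width ≥ 3. The upper and lower bounds meet at 3, so that is the treewidth.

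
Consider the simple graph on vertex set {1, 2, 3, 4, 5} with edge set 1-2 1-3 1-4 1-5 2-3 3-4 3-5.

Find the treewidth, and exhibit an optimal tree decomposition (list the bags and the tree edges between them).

Each bag holds 3 vertices, so the decomposition has width 2, which upper-bounds the treewidth. For the lower bound, the 3 vertices {1, 2, 3} are pairwise adjacent, and any tree decomposition puts a clique entirely inside one bag — forcing width ≥ 2. The upper and lower bounds meet at 2, so that is the treewidth.

Treewidth 2.
One optimal decomposition is:
Bags: B1 = {1, 2, 3}  B2 = {1, 3, 4}  B3 = {1, 3, 5}
Tree: B1–B2, B2–B3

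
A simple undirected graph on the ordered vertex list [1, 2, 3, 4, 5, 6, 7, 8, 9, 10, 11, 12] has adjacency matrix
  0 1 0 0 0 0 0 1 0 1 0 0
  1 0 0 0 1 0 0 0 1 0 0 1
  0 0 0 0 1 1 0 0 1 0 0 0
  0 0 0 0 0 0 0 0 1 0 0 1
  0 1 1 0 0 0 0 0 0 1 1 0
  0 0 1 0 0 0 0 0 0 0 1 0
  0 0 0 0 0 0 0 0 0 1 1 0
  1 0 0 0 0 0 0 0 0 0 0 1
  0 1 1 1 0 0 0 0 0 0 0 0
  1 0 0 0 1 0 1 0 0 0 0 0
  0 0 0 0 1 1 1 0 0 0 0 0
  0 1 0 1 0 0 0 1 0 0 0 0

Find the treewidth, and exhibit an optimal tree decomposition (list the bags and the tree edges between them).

Treewidth 3.
One optimal decomposition is:
Bags: B1 = {3, 6, 7, 11}  B2 = {3, 5, 7, 11}  B3 = {3, 5, 7, 10}  B4 = {3, 5, 9, 10}  B5 = {2, 5, 9, 10}  B6 = {1, 2, 9, 10}  B7 = {1, 2, 4, 9}  B8 = {1, 2, 4, 12}  B9 = {1, 4, 8, 12}
Tree: B1–B2, B2–B3, B3–B4, B4–B5, B5–B6, B6–B7, B7–B8, B8–B9

Each bag holds 4 vertices, so the decomposition has width 3, which upper-bounds the treewidth. For the lower bound: the 4 vertex sets {6,7,11}, {3}, {5}, {1,2,9,10} are disjoint, each induces a connected subgraph, and every pair is joined by at least one edge of G. Contracting each set to a single vertex therefore yields K_{4} as a minor, and since treewidth is minor-monotone, tw(G) ≥ tw(K_{4}) = 3. The upper and lower bounds meet at 3, so that is the treewidth.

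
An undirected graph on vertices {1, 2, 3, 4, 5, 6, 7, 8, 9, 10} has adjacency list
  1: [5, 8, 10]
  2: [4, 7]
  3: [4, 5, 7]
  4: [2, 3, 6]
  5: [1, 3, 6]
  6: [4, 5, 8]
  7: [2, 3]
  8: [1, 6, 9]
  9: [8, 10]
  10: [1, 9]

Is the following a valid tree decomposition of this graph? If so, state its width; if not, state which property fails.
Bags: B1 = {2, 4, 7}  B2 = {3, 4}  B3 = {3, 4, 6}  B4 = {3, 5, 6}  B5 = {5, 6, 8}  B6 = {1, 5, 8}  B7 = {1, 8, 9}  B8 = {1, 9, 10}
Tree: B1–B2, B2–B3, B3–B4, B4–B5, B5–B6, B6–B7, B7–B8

No — edge (7,3) lies in no bag.

A tree decomposition must satisfy three properties: every vertex lies in some bag; for every edge, both endpoints lie together in some bag; and for every vertex, the bags containing it form a connected subtree. Here edge (7,3) lies in no bag, so the decomposition is invalid.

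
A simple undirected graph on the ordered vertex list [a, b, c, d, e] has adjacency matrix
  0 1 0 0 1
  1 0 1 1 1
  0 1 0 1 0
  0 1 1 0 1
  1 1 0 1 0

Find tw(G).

2

A width-2 tree decomposition is:
Bags: B1 = {b, d, e}  B2 = {a, b, e}  B3 = {b, c, d}
Tree: B1–B2, B1–B3
Every bag has size at most 3, so the width is 3 − 1 = 2 and tw(G) ≤ 2. Conversely, {b, d, e} is a clique of size 3, and the vertices of any clique must share a bag in every tree decomposition; so some bag has ≥ 3 vertices and tw(G) ≥ 2. Therefore the treewidth is 2.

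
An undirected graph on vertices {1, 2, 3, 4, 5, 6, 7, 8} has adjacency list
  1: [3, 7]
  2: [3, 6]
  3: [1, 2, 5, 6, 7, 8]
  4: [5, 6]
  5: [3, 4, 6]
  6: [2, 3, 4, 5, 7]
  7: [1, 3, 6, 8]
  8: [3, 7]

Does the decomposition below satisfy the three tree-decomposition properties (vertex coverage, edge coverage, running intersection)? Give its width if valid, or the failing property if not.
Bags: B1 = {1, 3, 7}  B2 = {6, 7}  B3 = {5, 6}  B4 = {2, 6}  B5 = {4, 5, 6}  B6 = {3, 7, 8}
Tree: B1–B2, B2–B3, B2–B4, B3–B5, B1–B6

A tree decomposition must satisfy three properties: every vertex lies in some bag; for every edge, both endpoints lie together in some bag; and for every vertex, the bags containing it form a connected subtree. Here edge (3,6) lies in no bag, so the decomposition is invalid.

No — edge (3,6) lies in no bag.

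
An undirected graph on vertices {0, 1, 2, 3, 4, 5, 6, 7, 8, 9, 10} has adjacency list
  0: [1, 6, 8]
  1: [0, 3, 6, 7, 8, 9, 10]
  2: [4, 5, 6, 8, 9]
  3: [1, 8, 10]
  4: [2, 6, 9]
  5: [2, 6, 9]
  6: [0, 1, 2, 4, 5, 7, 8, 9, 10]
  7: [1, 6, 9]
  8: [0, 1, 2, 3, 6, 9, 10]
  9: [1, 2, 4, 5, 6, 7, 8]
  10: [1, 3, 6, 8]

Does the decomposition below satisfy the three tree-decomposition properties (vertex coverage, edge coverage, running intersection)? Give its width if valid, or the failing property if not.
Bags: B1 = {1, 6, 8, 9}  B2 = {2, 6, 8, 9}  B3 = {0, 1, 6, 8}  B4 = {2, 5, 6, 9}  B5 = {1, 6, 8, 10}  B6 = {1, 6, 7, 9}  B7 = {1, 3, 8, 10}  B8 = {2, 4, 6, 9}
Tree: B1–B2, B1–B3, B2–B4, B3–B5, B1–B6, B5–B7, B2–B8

Yes; width 3.

Vertex coverage: the bags together contain {0, 1, 2, 3, 4, 5, 6, 7, 8, 9, 10}, the full vertex set. Edge coverage: each edge of G has both endpoints in at least one bag. Running intersection: for every vertex, the bags containing it form a connected subtree. All three properties hold, so this is a valid tree decomposition of width max|bag| − 1 = 3, and hence tw(G) ≤ 3.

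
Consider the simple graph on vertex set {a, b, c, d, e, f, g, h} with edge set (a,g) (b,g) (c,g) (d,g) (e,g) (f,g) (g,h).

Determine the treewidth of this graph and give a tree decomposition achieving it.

Treewidth 1.
Bags: B1 = {b, g}  B2 = {f, g}  B3 = {a, g}  B4 = {d, g}  B5 = {c, g}  B6 = {e, g}  B7 = {g, h}
Tree: B1–B2, B2–B3, B2–B4, B2–B5, B4–B6, B6–B7

Every bag has size at most 2, so the width is 2 − 1 = 1 and tw(G) ≤ 1. Any graph with an edge has treewidth ≥ 1, and G has the edge b–g. The upper and lower bounds meet at 1, so that is the treewidth.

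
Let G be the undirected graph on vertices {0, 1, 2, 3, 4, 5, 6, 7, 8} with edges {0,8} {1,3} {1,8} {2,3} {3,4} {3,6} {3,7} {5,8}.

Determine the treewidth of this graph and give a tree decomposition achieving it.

The largest bag has 2 vertices, giving width 1; this decomposition certifies tw(G) ≤ 1. G has an edge, so its treewidth is at least 1. Hence tw(G) = 1 exactly.

Treewidth 1.
One such decomposition:
Bags: B1 = {3, 4}  B2 = {3, 7}  B3 = {1, 3}  B4 = {1, 8}  B5 = {3, 6}  B6 = {5, 8}  B7 = {0, 8}  B8 = {2, 3}
Tree: B1–B2, B1–B3, B3–B4, B3–B5, B4–B6, B6–B7, B3–B8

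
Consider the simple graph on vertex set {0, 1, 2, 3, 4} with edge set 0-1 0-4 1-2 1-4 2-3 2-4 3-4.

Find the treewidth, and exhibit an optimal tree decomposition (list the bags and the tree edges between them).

Each bag holds 3 vertices, so the decomposition has width 2, which upper-bounds the treewidth. Conversely, {0, 1, 4} is a clique of size 3, and the vertices of any clique must share a bag in every tree decomposition; so some bag has ≥ 3 vertices and tw(G) ≥ 2. The upper and lower bounds meet at 2, so that is the treewidth.

Treewidth 2.
Bags: B1 = {0, 1, 4}  B2 = {1, 2, 4}  B3 = {2, 3, 4}
Tree: B1–B2, B2–B3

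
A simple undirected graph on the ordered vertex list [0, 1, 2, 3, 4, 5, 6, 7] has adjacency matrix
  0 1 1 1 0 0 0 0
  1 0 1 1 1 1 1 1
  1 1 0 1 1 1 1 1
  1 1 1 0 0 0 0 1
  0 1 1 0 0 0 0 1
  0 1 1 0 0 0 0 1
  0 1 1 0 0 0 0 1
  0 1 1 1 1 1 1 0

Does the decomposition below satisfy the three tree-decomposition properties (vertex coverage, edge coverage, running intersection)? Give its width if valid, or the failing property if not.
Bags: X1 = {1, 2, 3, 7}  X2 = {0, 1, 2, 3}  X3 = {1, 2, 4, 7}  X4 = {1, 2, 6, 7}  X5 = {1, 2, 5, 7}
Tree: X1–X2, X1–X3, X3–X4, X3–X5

Yes; width 3.

Vertex coverage: the bags together contain {0, 1, 2, 3, 4, 5, 6, 7}, the full vertex set. Edge coverage: each edge of G has both endpoints in at least one bag. Running intersection: for every vertex, the bags containing it form a connected subtree. All three properties hold, so this is a valid tree decomposition of width max|bag| − 1 = 3, and hence tw(G) ≤ 3.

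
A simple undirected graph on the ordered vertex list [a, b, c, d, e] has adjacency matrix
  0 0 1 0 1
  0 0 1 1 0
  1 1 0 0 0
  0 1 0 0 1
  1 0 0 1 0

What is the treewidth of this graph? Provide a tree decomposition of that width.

Every bag has size at most 3, so the width is 3 − 1 = 2 and tw(G) ≤ 2. The edges e–d–b–c–a–e form a cycle, so G is not a tree and its treewidth is at least 2. Therefore the treewidth is 2.

Treewidth 2.
One optimal decomposition is:
Bags: B1 = {b, d, e}  B2 = {b, c, e}  B3 = {a, c, e}
Tree: B1–B2, B2–B3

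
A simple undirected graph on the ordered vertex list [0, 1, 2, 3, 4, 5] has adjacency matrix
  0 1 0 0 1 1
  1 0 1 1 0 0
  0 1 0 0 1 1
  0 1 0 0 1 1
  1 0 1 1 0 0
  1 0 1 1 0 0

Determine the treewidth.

A width-3 tree decomposition is:
Bags: B1 = {1, 2, 4, 5}  B2 = {1, 3, 4, 5}  B3 = {0, 1, 4, 5}
Tree: B1–B2, B2–B3
Each bag holds 4 vertices, so the decomposition has width 3, which upper-bounds the treewidth. For the lower bound: the 4 vertex sets {2,5}, {3,4}, {1}, {0} are disjoint, each induces a connected subgraph, and every pair is joined by at least one edge of G. Contracting each set to a single vertex therefore yields K_{4} as a minor, and since treewidth is minor-monotone, tw(G) ≥ tw(K_{4}) = 3. Therefore the treewidth is 3.

3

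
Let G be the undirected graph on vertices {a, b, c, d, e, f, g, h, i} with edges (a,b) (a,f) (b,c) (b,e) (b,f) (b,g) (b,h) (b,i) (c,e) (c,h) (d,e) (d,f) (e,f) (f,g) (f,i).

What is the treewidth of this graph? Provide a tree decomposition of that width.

Treewidth 2.
One optimal decomposition is:
Bags: B1 = {b, f, i}  B2 = {b, e, f}  B3 = {b, f, g}  B4 = {b, c, e}  B5 = {d, e, f}  B6 = {a, b, f}  B7 = {b, c, h}
Tree: B1–B2, B2–B3, B2–B4, B2–B5, B1–B6, B4–B7

The largest bag has 3 vertices, giving width 2; this decomposition certifies tw(G) ≤ 2. On the other hand G contains the 3-clique {d, e, f}. A clique must lie in a single bag of any decomposition, so no decomposition can have width below 2. The upper and lower bounds meet at 2, so that is the treewidth.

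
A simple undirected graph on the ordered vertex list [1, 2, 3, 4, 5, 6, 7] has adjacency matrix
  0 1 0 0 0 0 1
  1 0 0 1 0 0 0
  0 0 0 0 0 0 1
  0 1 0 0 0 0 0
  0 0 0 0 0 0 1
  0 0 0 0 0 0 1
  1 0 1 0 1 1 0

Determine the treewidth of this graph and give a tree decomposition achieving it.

Every bag has size at most 2, so the width is 2 − 1 = 1 and tw(G) ≤ 1. Since G has at least one edge (e.g. 1–7), it is not an edgeless graph, so tw(G) ≥ 1. Therefore the treewidth is 1.

Treewidth 1.
One optimal decomposition is:
Bags: B1 = {1, 7}  B2 = {3, 7}  B3 = {1, 2}  B4 = {2, 4}  B5 = {6, 7}  B6 = {5, 7}
Tree: B1–B2, B1–B3, B3–B4, B2–B5, B5–B6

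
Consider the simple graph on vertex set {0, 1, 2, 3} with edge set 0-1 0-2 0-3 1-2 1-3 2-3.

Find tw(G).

A width-3 tree decomposition is:
Bags: B1 = {0, 1, 2, 3}
Tree: (single bag)
With just one bag of size 4, the width is 4 − 1 = 3, so tw(G) ≤ 3. For the lower bound, the 4 vertices {0, 1, 2, 3} are pairwise adjacent, and any tree decomposition puts a clique entirely inside one bag — forcing width ≥ 3. The upper and lower bounds meet at 3, so that is the treewidth.

3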